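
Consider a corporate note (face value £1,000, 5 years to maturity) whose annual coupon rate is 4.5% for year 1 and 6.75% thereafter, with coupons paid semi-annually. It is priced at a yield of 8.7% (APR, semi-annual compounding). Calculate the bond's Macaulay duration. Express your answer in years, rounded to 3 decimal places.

4.376 years

Periodic yield y = 0.0435. Discount each cash flow and weight by its period:
  t   CF        PV=CF/(1+0.0435)^t    t·PV
  1        22.50        21.5621        21.5621
  2        22.50        20.6632        41.3264
  3        33.75        29.7027        89.1082
  4        33.75        28.4645       113.8581
  5        33.75        27.2779       136.3897
  6        33.75        26.1408       156.8449
  7        33.75        25.0511       175.3576
  8        33.75        24.0068       192.0543
  9        33.75        23.0060       207.0543
  10    1,033.75       675.2910     6,752.9104
  Σ                    901.1662     7,886.4660
Price P = Σ PV = 901.1662.
Macaulay duration = Σ(t·PV) / P = 7,886.4660 / 901.1662 = 8.75140 half-year periods.
In years: 8.75140 / 2 = 4.37570 years.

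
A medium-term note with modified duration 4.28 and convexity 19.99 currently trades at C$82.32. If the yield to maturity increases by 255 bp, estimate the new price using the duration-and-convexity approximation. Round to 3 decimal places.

C$73.871

Duration effect: -D_mod·Δy = -4.28 × (+0.0255) = -0.109140
Convexity effect: ½·C·(Δy)² = 0.5 × 19.99 × (0.0255)² = +0.00649924875
ΔP/P ≈ -0.109140 + 0.00649924875 = -0.10264075125
New price ≈ 82.32 × (1 - 0.10264075125) = 73.8706133571.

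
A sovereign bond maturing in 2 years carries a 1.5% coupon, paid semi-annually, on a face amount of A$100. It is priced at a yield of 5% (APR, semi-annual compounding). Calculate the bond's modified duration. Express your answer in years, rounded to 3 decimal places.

Periodic yield y = 0.025. First find Macaulay duration:
  t   CF        PV=CF/(1+0.025)^t    t·PV
  1         0.75         0.7317         0.7317
  2         0.75         0.7139         1.4277
  3         0.75         0.6964         2.0893
  4       100.75        91.2745       365.0981
  Σ                     93.4165       369.3469
P = 93.4165; Macaulay duration = 369.3469 / 93.4165 = 3.95376 half-year periods = 1.97688 years.
Modified duration = D_Mac / (1 + y) = 1.97688 / 1.025 = 1.92866 years.

1.929 years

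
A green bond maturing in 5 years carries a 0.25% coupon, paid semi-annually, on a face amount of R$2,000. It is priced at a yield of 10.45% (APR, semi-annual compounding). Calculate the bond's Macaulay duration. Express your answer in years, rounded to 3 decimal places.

4.962 years

Periodic yield y = 0.05225. Discount each cash flow and weight by its period:
  t   CF        PV=CF/(1+0.05225)^t    t·PV
  1         2.50         2.3759         2.3759
  2         2.50         2.2579         4.5158
  3         2.50         2.1458         6.4373
  4         2.50         2.0392         8.1569
  5         2.50         1.9380         9.6898
  6         2.50         1.8417        11.0504
  7         2.50         1.7503        12.2520
  8         2.50         1.6634        13.3069
  9         2.50         1.5808        14.2270
  10    2,002.50     1,203.3257    12,033.2567
  Σ                  1,220.9185    12,115.2686
Price P = Σ PV = 1,220.9185.
Macaulay duration = Σ(t·PV) / P = 12,115.2686 / 1,220.9185 = 9.92308 half-year periods.
In years: 9.92308 / 2 = 4.96154 years.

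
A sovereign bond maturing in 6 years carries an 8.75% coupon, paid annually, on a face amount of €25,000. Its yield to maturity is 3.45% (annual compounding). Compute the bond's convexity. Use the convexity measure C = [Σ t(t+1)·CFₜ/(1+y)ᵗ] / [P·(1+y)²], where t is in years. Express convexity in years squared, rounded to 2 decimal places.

31.04

With y = 0.0345:
  t   CF        PV=CF/(1+0.0345)^t    t·PV        t(t+1)·PV
  1     2,187.50     2,114.5481     2,114.5481       4,229.0962
  2     2,187.50     2,044.0291     4,088.0582      12,264.1745
  3     2,187.50     1,975.8619     5,927.5856      23,710.3422
  4     2,187.50     1,909.9680     7,639.8718      38,199.3592
  5     2,187.50     1,846.2716     9,231.3579      55,388.1477
  6    27,187.50    22,181.2647   133,087.5881     931,613.1169
  Σ                 32,071.9433   162,089.0097   1,065,404.2367
P = 32,071.9433.
Convexity = Σ t(t+1)·PV / [P·(1+y)²] = 1,065,404.2367 / (32,071.9433 × 1.070190) = 31.04046.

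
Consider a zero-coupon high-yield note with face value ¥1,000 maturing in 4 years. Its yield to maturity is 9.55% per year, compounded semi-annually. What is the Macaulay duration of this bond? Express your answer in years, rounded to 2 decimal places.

4.00 years

A zero-coupon bond has a single cash flow at maturity, so its Macaulay duration equals its maturity: 4 years.
(Equivalently: 8 semi-annual periods ÷ 2 = 4 years.)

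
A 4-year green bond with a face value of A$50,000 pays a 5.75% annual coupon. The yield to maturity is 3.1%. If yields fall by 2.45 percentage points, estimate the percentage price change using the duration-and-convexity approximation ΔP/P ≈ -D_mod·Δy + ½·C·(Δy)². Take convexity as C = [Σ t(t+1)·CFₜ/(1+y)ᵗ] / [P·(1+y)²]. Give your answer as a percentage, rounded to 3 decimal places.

With y = 0.031:
  t   CF        PV=CF/(1+0.031)^t    t·PV        t(t+1)·PV
  1     2,875.00     2,788.5548     2,788.5548       5,577.1096
  2     2,875.00     2,704.7088     5,409.4177      16,228.2530
  3     2,875.00     2,623.3839     7,870.1518      31,480.6071
  4    52,875.00    46,796.7529   187,187.0114     935,935.0572
  Σ                 54,913.4004   203,255.1357     989,221.0269
P = 54,913.4004; D_Mac = 3.70138 yrs; D_mod = 3.59008 yrs; C = 16.94719.
Duration effect: -3.59008 × (-0.0245) = +0.087957
Convexity effect: 0.5 × 16.94719 × (-0.0245)² = +0.0050863
ΔP/P ≈ +0.087957 + 0.0050863 = +0.093043 = +9.3043%.

+9.304%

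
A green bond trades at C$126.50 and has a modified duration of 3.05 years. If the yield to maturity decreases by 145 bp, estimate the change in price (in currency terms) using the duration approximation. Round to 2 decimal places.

Duration approximation: ΔP/P ≈ -D_mod · Δy = -3.05 × (-0.0145) = +0.044225.
ΔP ≈ 126.50 × (+0.044225) = +5.5944625.

+C$5.59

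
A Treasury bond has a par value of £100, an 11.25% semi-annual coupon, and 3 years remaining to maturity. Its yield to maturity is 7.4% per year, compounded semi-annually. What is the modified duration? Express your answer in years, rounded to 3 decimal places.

Periodic yield y = 0.037. First find Macaulay duration:
  t   CF        PV=CF/(1+0.037)^t    t·PV
  1        5.625         5.4243         5.4243
  2        5.625         5.2308        10.4615
  3        5.625         5.0441        15.1324
  4        5.625         4.8642        19.4566
  5        5.625         4.6906        23.4530
  6      105.625        84.9365       509.6188
  Σ                    110.1904       583.5467
P = 110.1904; Macaulay duration = 583.5467 / 110.1904 = 5.29580 half-year periods = 2.64790 years.
Modified duration = D_Mac / (1 + y) = 2.64790 / 1.037 = 2.55342 years.

2.553 years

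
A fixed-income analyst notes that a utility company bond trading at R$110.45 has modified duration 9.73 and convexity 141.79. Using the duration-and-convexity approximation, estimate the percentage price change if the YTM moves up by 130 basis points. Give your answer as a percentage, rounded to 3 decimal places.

-11.451%

Duration effect: -D_mod·Δy = -9.73 × (+0.013) = -0.126490
Convexity effect: ½·C·(Δy)² = 0.5 × 141.79 × (0.013)² = +0.011981255
ΔP/P ≈ -0.126490 + 0.011981255 = -0.114508745
= -11.4508745%.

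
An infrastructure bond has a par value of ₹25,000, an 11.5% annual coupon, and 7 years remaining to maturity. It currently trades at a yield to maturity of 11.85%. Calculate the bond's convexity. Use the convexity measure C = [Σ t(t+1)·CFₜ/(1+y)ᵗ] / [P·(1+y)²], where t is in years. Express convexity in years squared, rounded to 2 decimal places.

With y = 0.1185:
  t   CF        PV=CF/(1+0.1185)^t    t·PV        t(t+1)·PV
  1     2,875.00     2,570.4068     2,570.4068       5,140.8136
  2     2,875.00     2,298.0839     4,596.1677      13,788.5031
  3     2,875.00     2,054.6123     6,163.8369      24,655.3476
  4     2,875.00     1,836.9354     7,347.7418      36,738.7090
  5     2,875.00     1,642.3205     8,211.6024      49,269.6142
  6     2,875.00     1,468.3241     8,809.9444      61,669.6110
  7    27,875.00    12,728.0818    89,096.5725     712,772.5796
  Σ                 24,598.7647   126,796.2725     904,035.1781
P = 24,598.7647.
Convexity = Σ t(t+1)·PV / [P·(1+y)²] = 904,035.1781 / (24,598.7647 × 1.251042) = 29.37650.

29.38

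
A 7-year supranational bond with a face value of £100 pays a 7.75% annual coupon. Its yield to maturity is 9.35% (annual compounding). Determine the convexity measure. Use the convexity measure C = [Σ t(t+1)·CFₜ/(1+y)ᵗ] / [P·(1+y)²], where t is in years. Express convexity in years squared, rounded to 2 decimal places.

34.52

With y = 0.0935:
  t   CF        PV=CF/(1+0.0935)^t    t·PV        t(t+1)·PV
  1         7.75         7.0873         7.0873          14.1747
  2         7.75         6.4813        12.9627          38.8880
  3         7.75         5.9271        17.7814          71.1257
  4         7.75         5.4203        21.6814         108.4068
  5         7.75         4.9569        24.7844         148.7062
  6         7.75         4.5330        27.1982         190.3874
  7       107.75        57.6349       403.4445       3,227.5561
  Σ                     92.0410       514.9399       3,799.2448
P = 92.0410.
Convexity = Σ t(t+1)·PV / [P·(1+y)²] = 3,799.2448 / (92.0410 × 1.195742) = 34.52061.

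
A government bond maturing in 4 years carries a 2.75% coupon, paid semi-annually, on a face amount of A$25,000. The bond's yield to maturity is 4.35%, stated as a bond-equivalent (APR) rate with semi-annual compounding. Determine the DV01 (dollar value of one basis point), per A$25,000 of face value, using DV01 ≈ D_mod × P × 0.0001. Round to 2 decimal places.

A$8.78

Periodic yield y = 0.02175.
  t   CF        PV=CF/(1+0.02175)^t    t·PV
  1       343.75       336.4326       336.4326
  2       343.75       329.2709       658.5419
  3       343.75       322.2618       966.7853
  4       343.75       315.4018     1,261.6071
  5       343.75       308.6878     1,543.4390
  6       343.75       302.1168     1,812.7006
  7       343.75       295.6856     2,069.7992
  8    25,343.75    21,336.0345   170,688.2760
  Σ                 23,545.8917   179,337.5816
P = 23,545.8917; D_Mac = 7.61651 half-year periods = 3.80826 yrs; D_mod = 3.72719 yrs.
DV01 ≈ 3.72719 × 23,545.8917 × 0.0001 = 8.776001.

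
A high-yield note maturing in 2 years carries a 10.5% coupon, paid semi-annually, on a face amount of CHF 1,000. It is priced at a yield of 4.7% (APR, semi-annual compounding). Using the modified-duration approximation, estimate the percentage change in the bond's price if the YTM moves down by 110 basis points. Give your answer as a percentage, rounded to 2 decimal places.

Periodic yield y = 0.0235. Modified duration first:
  t   CF        PV=CF/(1+0.0235)^t    t·PV
  1        52.50        51.2946        51.2946
  2        52.50        50.1168       100.2337
  3        52.50        48.9661       146.8984
  4     1,052.50       959.1151     3,836.4603
  Σ                  1,109.4926     4,134.8869
P = 1,109.4926; D_Mac = 3.72683 half-year periods = 1.86341 yrs; D_mod = 1.86341/(1+0.0235) = 1.82063 yrs.
ΔP/P ≈ -D_mod · Δy = -1.82063 × (-0.011) = +0.020027 = +2.0027%.

+2.00%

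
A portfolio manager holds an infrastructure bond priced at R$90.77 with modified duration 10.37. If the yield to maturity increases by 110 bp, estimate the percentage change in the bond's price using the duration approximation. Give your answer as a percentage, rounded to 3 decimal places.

-11.407%

Duration approximation: ΔP/P ≈ -D_mod · Δy = -10.37 × (+0.011) = -0.114070.
As a percentage: -11.4070%.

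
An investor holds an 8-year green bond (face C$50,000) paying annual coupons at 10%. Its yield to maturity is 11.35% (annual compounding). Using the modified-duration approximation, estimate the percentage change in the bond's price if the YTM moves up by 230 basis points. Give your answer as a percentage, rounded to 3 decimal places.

-11.951%

Periodic yield y = 0.1135. Modified duration first:
  t   CF        PV=CF/(1+0.1135)^t    t·PV
  1     5,000.00     4,490.3458     4,490.3458
  2     5,000.00     4,032.6410     8,065.2820
  3     5,000.00     3,621.5905    10,864.7714
  4     5,000.00     3,252.4387    13,009.7548
  5     5,000.00     2,920.9149    14,604.5743
  6     5,000.00     2,623.1835    15,739.1012
  7     5,000.00     2,355.8002    16,490.6014
  8    55,000.00    23,272.3864   186,179.0910
  Σ                 46,569.3009   269,443.5218
P = 46,569.3009; D_Mac = 5.78586 yrs; D_mod = 5.78586/(1+0.1135) = 5.19610 yrs.
ΔP/P ≈ -D_mod · Δy = -5.19610 × (+0.023) = -0.119510 = -11.9510%.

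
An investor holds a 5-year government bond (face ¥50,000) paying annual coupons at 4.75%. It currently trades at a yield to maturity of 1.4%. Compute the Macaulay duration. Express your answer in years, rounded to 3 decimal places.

Periodic yield y = 0.014. Discount each cash flow and weight by its year:
  t   CF        PV=CF/(1+0.014)^t    t·PV
  1     2,375.00     2,342.2091     2,342.2091
  2     2,375.00     2,309.8709     4,619.7418
  3     2,375.00     2,277.9792     6,833.9375
  4     2,375.00     2,246.5278     8,986.1111
  5    52,375.00    48,857.8398   244,289.1989
  Σ                 58,034.4267   267,071.1984
Price P = Σ PV = 58,034.4267.
Macaulay duration = Σ(t·PV) / P = 267,071.1984 / 58,034.4267 = 4.60194 years.

4.602 years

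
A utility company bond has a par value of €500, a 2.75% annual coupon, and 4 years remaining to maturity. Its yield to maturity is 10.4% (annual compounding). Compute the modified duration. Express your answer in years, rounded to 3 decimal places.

3.456 years

Periodic yield y = 0.104. First find Macaulay duration:
  t   CF        PV=CF/(1+0.104)^t    t·PV
  1        13.75        12.4547        12.4547
  2        13.75        11.2814        22.5629
  3        13.75        10.2187        30.6561
  4       513.75       345.8403     1,383.3610
  Σ                    379.7951     1,449.0347
P = 379.7951; Macaulay duration = 1,449.0347 / 379.7951 = 3.81531 years.
Modified duration = D_Mac / (1 + y) = 3.81531 / 1.104 = 3.45589 years.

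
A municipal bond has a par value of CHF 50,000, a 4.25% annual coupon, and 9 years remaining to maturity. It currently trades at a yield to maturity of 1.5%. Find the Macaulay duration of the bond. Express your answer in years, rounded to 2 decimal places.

Periodic yield y = 0.015. Discount each cash flow and weight by its year:
  t   CF        PV=CF/(1+0.015)^t    t·PV
  1     2,125.00     2,093.5961     2,093.5961
  2     2,125.00     2,062.6562     4,125.3124
  3     2,125.00     2,032.1736     6,096.5208
  4     2,125.00     2,002.1415     8,008.5660
  5     2,125.00     1,972.5532     9,862.7660
  6     2,125.00     1,943.4022    11,660.4130
  7     2,125.00     1,914.6819    13,402.7735
  8     2,125.00     1,886.3861    15,091.0891
  9    52,125.00    45,588.1205   410,293.0847
  Σ                 61,495.7113   480,634.1215
Price P = Σ PV = 61,495.7113.
Macaulay duration = Σ(t·PV) / P = 480,634.1215 / 61,495.7113 = 7.81573 years.

7.82 years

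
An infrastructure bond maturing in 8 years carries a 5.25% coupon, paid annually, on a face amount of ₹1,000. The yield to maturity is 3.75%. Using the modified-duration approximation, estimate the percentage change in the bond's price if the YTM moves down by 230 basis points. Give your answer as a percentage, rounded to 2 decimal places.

+15.08%

Periodic yield y = 0.0375. Modified duration first:
  t   CF        PV=CF/(1+0.0375)^t    t·PV
  1        52.50        50.6024        50.6024
  2        52.50        48.7734        97.5468
  3        52.50        47.0105       141.0315
  4        52.50        45.3113       181.2453
  5        52.50        43.6736       218.3679
  6        52.50        42.0950       252.5701
  7        52.50        40.5735       284.0146
  8     1,052.50       784.0022     6,272.0173
  Σ                  1,102.0419     7,497.3960
P = 1,102.0419; D_Mac = 6.80319 yrs; D_mod = 6.80319/(1+0.0375) = 6.55729 yrs.
ΔP/P ≈ -D_mod · Δy = -6.55729 × (-0.023) = +0.150818 = +15.0818%.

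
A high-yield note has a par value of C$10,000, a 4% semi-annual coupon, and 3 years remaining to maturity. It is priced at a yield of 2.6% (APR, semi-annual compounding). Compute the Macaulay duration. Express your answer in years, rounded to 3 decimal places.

2.860 years

Periodic yield y = 0.013. Discount each cash flow and weight by its period:
  t   CF        PV=CF/(1+0.013)^t    t·PV
  1       200.00       197.4334       197.4334
  2       200.00       194.8997       389.7993
  3       200.00       192.3985       577.1955
  4       200.00       189.9294       759.7176
  5       200.00       187.4920       937.4601
  6    10,200.00     9,439.3806    56,636.2839
  Σ                 10,401.5336    59,497.8898
Price P = Σ PV = 10,401.5336.
Macaulay duration = Σ(t·PV) / P = 59,497.8898 / 10,401.5336 = 5.72011 half-year periods.
In years: 5.72011 / 2 = 2.86005 years.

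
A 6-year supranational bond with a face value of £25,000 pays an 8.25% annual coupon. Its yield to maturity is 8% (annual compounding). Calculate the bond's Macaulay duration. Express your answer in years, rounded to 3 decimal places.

Periodic yield y = 0.08. Discount each cash flow and weight by its year:
  t   CF        PV=CF/(1+0.08)^t    t·PV
  1     2,062.50     1,909.7222     1,909.7222
  2     2,062.50     1,768.2613     3,536.5226
  3     2,062.50     1,637.2790     4,911.8370
  4     2,062.50     1,515.9991     6,063.9963
  5     2,062.50     1,403.7028     7,018.5142
  6    27,062.50    17,053.9655   102,323.7932
  Σ                 25,288.9300   125,764.3855
Price P = Σ PV = 25,288.9300.
Macaulay duration = Σ(t·PV) / P = 125,764.3855 / 25,288.9300 = 4.97310 years.

4.973 years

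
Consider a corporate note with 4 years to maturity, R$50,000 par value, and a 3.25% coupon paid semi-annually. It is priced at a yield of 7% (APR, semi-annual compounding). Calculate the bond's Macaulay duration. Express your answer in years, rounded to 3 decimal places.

Periodic yield y = 0.035. Discount each cash flow and weight by its period:
  t   CF        PV=CF/(1+0.035)^t    t·PV
  1       812.50       785.0242       785.0242
  2       812.50       758.4774     1,516.9549
  3       812.50       732.8284     2,198.4853
  4       812.50       708.0468     2,832.1872
  5       812.50       684.1032     3,420.5160
  6       812.50       660.9693     3,965.8156
  7       812.50       638.6177     4,470.3236
  8    50,812.50    38,587.5997   308,700.7976
  Σ                 43,555.6667   327,890.1044
Price P = Σ PV = 43,555.6667.
Macaulay duration = Σ(t·PV) / P = 327,890.1044 / 43,555.6667 = 7.52807 half-year periods.
In years: 7.52807 / 2 = 3.76403 years.

3.764 years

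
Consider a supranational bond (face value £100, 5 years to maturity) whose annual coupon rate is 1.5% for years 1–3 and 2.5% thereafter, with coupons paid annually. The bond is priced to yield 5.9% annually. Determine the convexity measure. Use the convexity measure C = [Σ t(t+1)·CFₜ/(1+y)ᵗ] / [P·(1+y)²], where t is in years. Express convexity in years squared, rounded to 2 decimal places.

With y = 0.059:
  t   CF        PV=CF/(1+0.059)^t    t·PV        t(t+1)·PV
  1         1.50         1.4164         1.4164           2.8329
  2         1.50         1.3375         2.6750           8.0251
  3         1.50         1.2630         3.7890          15.1560
  4         2.50         1.9877         7.9509          39.7545
  5       102.50        76.9563       384.7814       2,308.6884
  Σ                     82.9610       400.6128       2,374.4568
P = 82.9610.
Convexity = Σ t(t+1)·PV / [P·(1+y)²] = 2,374.4568 / (82.9610 × 1.121481) = 25.52106.

25.52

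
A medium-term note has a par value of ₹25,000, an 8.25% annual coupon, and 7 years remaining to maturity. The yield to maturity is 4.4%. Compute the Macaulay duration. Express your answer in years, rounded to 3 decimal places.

Periodic yield y = 0.044. Discount each cash flow and weight by its year:
  t   CF        PV=CF/(1+0.044)^t    t·PV
  1     2,062.50     1,975.5747     1,975.5747
  2     2,062.50     1,892.3129     3,784.6259
  3     2,062.50     1,812.5603     5,437.6809
  4     2,062.50     1,736.1689     6,944.6754
  5     2,062.50     1,662.9970     8,314.9850
  6     2,062.50     1,592.9090     9,557.4540
  7    27,062.50    20,020.0161   140,140.1129
  Σ                 30,692.5389   176,155.1088
Price P = Σ PV = 30,692.5389.
Macaulay duration = Σ(t·PV) / P = 176,155.1088 / 30,692.5389 = 5.73935 years.

5.739 years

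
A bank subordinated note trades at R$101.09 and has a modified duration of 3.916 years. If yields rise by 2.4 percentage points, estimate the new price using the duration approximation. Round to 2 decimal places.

R$91.59

Duration approximation: ΔP/P ≈ -D_mod · Δy = -3.916 × (+0.024) = -0.093984.
New price ≈ 101.09 × (1 - 0.093984) = 91.58915744.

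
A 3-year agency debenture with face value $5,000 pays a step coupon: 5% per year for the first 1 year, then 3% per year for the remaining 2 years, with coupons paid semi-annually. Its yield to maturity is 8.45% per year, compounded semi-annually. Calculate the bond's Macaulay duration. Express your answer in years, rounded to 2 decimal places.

2.84 years

Periodic yield y = 0.04225. Discount each cash flow and weight by its period:
  t   CF        PV=CF/(1+0.04225)^t    t·PV
  1       125.00       119.9328       119.9328
  2       125.00       115.0711       230.1422
  3        75.00        66.2438       198.7315
  4        75.00        63.5585       254.2340
  5        75.00        60.9820       304.9101
  6     5,075.00     3,959.1743    23,755.0459
  Σ                  4,384.9626    24,862.9965
Price P = Σ PV = 4,384.9626.
Macaulay duration = Σ(t·PV) / P = 24,862.9965 / 4,384.9626 = 5.67006 half-year periods.
In years: 5.67006 / 2 = 2.83503 years.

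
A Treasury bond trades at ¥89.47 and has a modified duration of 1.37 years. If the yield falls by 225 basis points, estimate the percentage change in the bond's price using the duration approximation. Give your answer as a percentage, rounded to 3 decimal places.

Duration approximation: ΔP/P ≈ -D_mod · Δy = -1.37 × (-0.0225) = +0.030825.
As a percentage: +3.0825%.

+3.083%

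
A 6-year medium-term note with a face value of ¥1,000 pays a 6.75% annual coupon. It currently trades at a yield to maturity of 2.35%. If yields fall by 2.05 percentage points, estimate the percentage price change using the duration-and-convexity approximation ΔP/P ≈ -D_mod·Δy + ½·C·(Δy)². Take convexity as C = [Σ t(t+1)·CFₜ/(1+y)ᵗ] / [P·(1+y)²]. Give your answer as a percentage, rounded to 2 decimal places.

With y = 0.0235:
  t   CF        PV=CF/(1+0.0235)^t    t·PV        t(t+1)·PV
  1        67.50        65.9502        65.9502         131.9003
  2        67.50        64.4359       128.8719         386.6156
  3        67.50        62.9565       188.8694         755.4774
  4        67.50        61.5109       246.0438       1,230.2189
  5        67.50        60.0986       300.4931       1,802.9588
  6     1,067.50       928.6259     5,571.7555      39,002.2886
  Σ                  1,243.5780     6,501.9838      43,309.4596
P = 1,243.5780; D_Mac = 5.22845 yrs; D_mod = 5.10840 yrs; C = 33.24559.
Duration effect: -5.10840 × (-0.0205) = +0.104722
Convexity effect: 0.5 × 33.24559 × (-0.0205)² = +0.0069857
ΔP/P ≈ +0.104722 + 0.0069857 = +0.111708 = +11.1708%.

+11.17%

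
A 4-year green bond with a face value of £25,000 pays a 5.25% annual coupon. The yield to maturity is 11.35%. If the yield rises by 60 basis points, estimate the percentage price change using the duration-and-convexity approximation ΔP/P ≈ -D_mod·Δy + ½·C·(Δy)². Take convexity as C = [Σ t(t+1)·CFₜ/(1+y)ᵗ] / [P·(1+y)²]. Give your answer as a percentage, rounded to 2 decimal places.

-1.95%

With y = 0.1135:
  t   CF        PV=CF/(1+0.1135)^t    t·PV        t(t+1)·PV
  1     1,312.50     1,178.7158     1,178.7158       2,357.4315
  2     1,312.50     1,058.5683     2,117.1365       6,351.4096
  3     1,312.50       950.6675     2,852.0025      11,408.0100
  4    26,312.50    17,115.9586    68,463.8345     342,319.1723
  Σ                 20,303.9101    74,611.6892     362,436.0234
P = 20,303.9101; D_Mac = 3.67474 yrs; D_mod = 3.30017 yrs; C = 14.39697.
Duration effect: -3.30017 × (+0.006) = -0.019801
Convexity effect: 0.5 × 14.39697 × (0.006)² = +0.0002591
ΔP/P ≈ -0.019801 + 0.0002591 = -0.019542 = -1.9542%.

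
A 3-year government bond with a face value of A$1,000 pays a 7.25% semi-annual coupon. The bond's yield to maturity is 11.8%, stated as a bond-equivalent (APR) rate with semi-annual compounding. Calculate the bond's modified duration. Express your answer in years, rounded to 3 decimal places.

Periodic yield y = 0.059. First find Macaulay duration:
  t   CF        PV=CF/(1+0.059)^t    t·PV
  1        36.25        34.2304        34.2304
  2        36.25        32.3233        64.6467
  3        36.25        30.5225        91.5675
  4        36.25        28.8220       115.2880
  5        36.25        27.2162       136.0812
  6     1,036.25       734.6640     4,407.9842
  Σ                    887.7785     4,849.7981
P = 887.7785; Macaulay duration = 4,849.7981 / 887.7785 = 5.46285 half-year periods = 2.73142 years.
Modified duration = D_Mac / (1 + y) = 2.73142 / 1.059 = 2.57925 years.

2.579 years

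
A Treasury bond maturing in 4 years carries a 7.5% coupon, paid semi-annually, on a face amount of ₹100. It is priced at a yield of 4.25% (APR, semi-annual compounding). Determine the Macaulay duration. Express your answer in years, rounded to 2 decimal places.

Periodic yield y = 0.02125. Discount each cash flow and weight by its period:
  t   CF        PV=CF/(1+0.02125)^t    t·PV
  1         3.75         3.6720         3.6720
  2         3.75         3.5956         7.1911
  3         3.75         3.5207        10.5622
  4         3.75         3.4475        13.7900
  5         3.75         3.3758        16.8788
  6         3.75         3.3055        19.8331
  7         3.75         3.2367        22.6571
  8       103.75        87.6863       701.4901
  Σ                    111.8400       796.0744
Price P = Σ PV = 111.8400.
Macaulay duration = Σ(t·PV) / P = 796.0744 / 111.8400 = 7.11797 half-year periods.
In years: 7.11797 / 2 = 3.55899 years.

3.56 years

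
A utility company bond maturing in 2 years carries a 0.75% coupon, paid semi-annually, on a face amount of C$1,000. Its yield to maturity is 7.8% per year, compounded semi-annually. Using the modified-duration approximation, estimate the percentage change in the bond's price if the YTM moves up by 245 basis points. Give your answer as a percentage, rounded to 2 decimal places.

Periodic yield y = 0.039. Modified duration first:
  t   CF        PV=CF/(1+0.039)^t    t·PV
  1         3.75         3.6092         3.6092
  2         3.75         3.4738         6.9475
  3         3.75         3.3434        10.0301
  4     1,003.75       861.3177     3,445.2708
  Σ                    871.7441     3,465.8576
P = 871.7441; D_Mac = 3.97577 half-year periods = 1.98789 yrs; D_mod = 1.98789/(1+0.039) = 1.91327 yrs.
ΔP/P ≈ -D_mod · Δy = -1.91327 × (+0.0245) = -0.046875 = -4.6875%.

-4.69%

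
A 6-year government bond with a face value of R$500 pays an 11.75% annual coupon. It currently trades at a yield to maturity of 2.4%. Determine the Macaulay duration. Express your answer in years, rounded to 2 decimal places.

4.90 years

Periodic yield y = 0.024. Discount each cash flow and weight by its year:
  t   CF        PV=CF/(1+0.024)^t    t·PV
  1        58.75        57.3730        57.3730
  2        58.75        56.0284       112.0567
  3        58.75        54.7152       164.1456
  4        58.75        53.4328       213.7313
  5        58.75        52.1805       260.9024
  6       558.75       484.6384     2,907.8302
  Σ                    758.3683     3,716.0393
Price P = Σ PV = 758.3683.
Macaulay duration = Σ(t·PV) / P = 3,716.0393 / 758.3683 = 4.90005 years.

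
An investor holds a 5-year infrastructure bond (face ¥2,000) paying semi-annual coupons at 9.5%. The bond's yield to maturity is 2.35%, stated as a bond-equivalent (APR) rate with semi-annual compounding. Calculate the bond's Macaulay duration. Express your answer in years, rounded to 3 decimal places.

4.233 years

Periodic yield y = 0.01175. Discount each cash flow and weight by its period:
  t   CF        PV=CF/(1+0.01175)^t    t·PV
  1        95.00        93.8967        93.8967
  2        95.00        92.8062       185.6125
  3        95.00        91.7284       275.1853
  4        95.00        90.6631       362.6526
  5        95.00        89.6102       448.0511
  6        95.00        88.5695       531.4172
  7        95.00        87.5409       612.7865
  8        95.00        86.5243       692.1941
  9        95.00        85.5194       769.6747
  10    2,095.00     1,864.0257    18,640.2570
  Σ                  2,670.8846    22,611.7276
Price P = Σ PV = 2,670.8846.
Macaulay duration = Σ(t·PV) / P = 22,611.7276 / 2,670.8846 = 8.46601 half-year periods.
In years: 8.46601 / 2 = 4.23300 years.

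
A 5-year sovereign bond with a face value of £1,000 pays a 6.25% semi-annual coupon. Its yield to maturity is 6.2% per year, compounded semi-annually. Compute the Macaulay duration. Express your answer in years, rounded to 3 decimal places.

Periodic yield y = 0.031. Discount each cash flow and weight by its period:
  t   CF        PV=CF/(1+0.031)^t    t·PV
  1        31.25        30.3104        30.3104
  2        31.25        29.3990        58.7980
  3        31.25        28.5150        85.5451
  4        31.25        27.6577       110.6306
  5        31.25        26.8260       134.1302
  6        31.25        26.0194       156.1167
  7        31.25        25.2371       176.6597
  8        31.25        24.4783       195.8262
  9        31.25        23.7423       213.6803
  10    1,031.25       759.9365     7,599.3651
  Σ                  1,002.1217     8,761.0623
Price P = Σ PV = 1,002.1217.
Macaulay duration = Σ(t·PV) / P = 8,761.0623 / 1,002.1217 = 8.74251 half-year periods.
In years: 8.74251 / 2 = 4.37126 years.

4.371 years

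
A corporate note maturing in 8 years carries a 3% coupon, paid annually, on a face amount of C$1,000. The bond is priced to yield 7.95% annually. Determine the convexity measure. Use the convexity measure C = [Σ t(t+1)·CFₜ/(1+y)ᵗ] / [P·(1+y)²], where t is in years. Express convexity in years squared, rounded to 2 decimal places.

With y = 0.0795:
  t   CF        PV=CF/(1+0.0795)^t    t·PV        t(t+1)·PV
  1        30.00        27.7906        27.7906          55.5813
  2        30.00        25.7440        51.4880         154.4640
  3        30.00        23.8481        71.5442         286.1769
  4        30.00        22.0918        88.3671         441.8356
  5        30.00        20.4648       102.3241         613.9447
  6        30.00        18.9577       113.7461         796.2229
  7        30.00        17.5615       122.9308         983.4465
  8     1,030.00       558.5423     4,468.3382      40,215.0440
  Σ                    715.0008     5,046.5293      43,546.7158
P = 715.0008.
Convexity = Σ t(t+1)·PV / [P·(1+y)²] = 43,546.7158 / (715.0008 × 1.165320) = 52.26411.

52.26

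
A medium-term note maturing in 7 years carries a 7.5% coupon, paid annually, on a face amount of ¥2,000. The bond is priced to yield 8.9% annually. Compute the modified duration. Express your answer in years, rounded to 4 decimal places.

Periodic yield y = 0.089. First find Macaulay duration:
  t   CF        PV=CF/(1+0.089)^t    t·PV
  1       150.00       137.7410       137.7410
  2       150.00       126.4840       252.9679
  3       150.00       116.1469       348.4407
  4       150.00       106.6546       426.6185
  5       150.00        97.9381       489.6907
  6       150.00        89.9340       539.6041
  7     2,150.00     1,183.7045     8,285.9316
  Σ                  1,858.6032    10,480.9946
P = 1,858.6032; Macaulay duration = 10,480.9946 / 1,858.6032 = 5.63918 years.
Modified duration = D_Mac / (1 + y) = 5.63918 / 1.089 = 5.17831 years.

5.1783 years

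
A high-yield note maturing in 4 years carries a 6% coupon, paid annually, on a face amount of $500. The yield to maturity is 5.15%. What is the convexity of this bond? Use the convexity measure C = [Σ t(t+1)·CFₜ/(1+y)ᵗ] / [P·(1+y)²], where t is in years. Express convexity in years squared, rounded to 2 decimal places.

16.16

With y = 0.0515:
  t   CF        PV=CF/(1+0.0515)^t    t·PV        t(t+1)·PV
  1        30.00        28.5307        28.5307          57.0613
  2        30.00        27.1333        54.2666         162.7998
  3        30.00        25.8044        77.4131         309.6526
  4       530.00       433.5496     1,734.1983       8,670.9914
  Σ                    515.0179     1,894.4087       9,200.5052
P = 515.0179.
Convexity = Σ t(t+1)·PV / [P·(1+y)²] = 9,200.5052 / (515.0179 × 1.105652) = 16.15737.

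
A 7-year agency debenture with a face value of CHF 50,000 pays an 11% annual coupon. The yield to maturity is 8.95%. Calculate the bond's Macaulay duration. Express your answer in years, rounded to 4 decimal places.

Periodic yield y = 0.0895. Discount each cash flow and weight by its year:
  t   CF        PV=CF/(1+0.0895)^t    t·PV
  1     5,500.00     5,048.1872     5,048.1872
  2     5,500.00     4,633.4899     9,266.9798
  3     5,500.00     4,252.8590    12,758.5770
  4     5,500.00     3,903.4961    15,613.9844
  5     5,500.00     3,582.8326    17,914.1630
  6     5,500.00     3,288.5109    19,731.0652
  7    55,500.00    30,458.0672   213,206.4707
  Σ                 55,167.4430   293,539.4274
Price P = Σ PV = 55,167.4430.
Macaulay duration = Σ(t·PV) / P = 293,539.4274 / 55,167.4430 = 5.32088 years.

5.3209 years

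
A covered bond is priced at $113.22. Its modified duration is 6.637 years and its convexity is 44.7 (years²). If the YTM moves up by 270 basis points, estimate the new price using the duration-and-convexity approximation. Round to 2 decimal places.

$94.78

Duration effect: -D_mod·Δy = -6.637 × (+0.027) = -0.179199
Convexity effect: ½·C·(Δy)² = 0.5 × 44.7 × (0.027)² = +0.01629315
ΔP/P ≈ -0.179199 + 0.01629315 = -0.16290585
New price ≈ 113.22 × (1 - 0.16290585) = 94.775799663.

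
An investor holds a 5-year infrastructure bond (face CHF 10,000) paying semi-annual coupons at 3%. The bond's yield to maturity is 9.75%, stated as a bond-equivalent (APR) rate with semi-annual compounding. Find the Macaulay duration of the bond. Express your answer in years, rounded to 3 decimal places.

4.614 years

Periodic yield y = 0.04875. Discount each cash flow and weight by its period:
  t   CF        PV=CF/(1+0.04875)^t    t·PV
  1       150.00       143.0274       143.0274
  2       150.00       136.3789       272.7579
  3       150.00       130.0395       390.1185
  4       150.00       123.9948       495.9791
  5       150.00       118.2310       591.1550
  6       150.00       112.7352       676.4110
  7       150.00       107.4948       752.4636
  8       150.00       102.4980       819.9841
  9       150.00        97.7335       879.6016
  10   10,150.00     6,305.8887    63,058.8874
  Σ                  7,378.0219    68,080.3857
Price P = Σ PV = 7,378.0219.
Macaulay duration = Σ(t·PV) / P = 68,080.3857 / 7,378.0219 = 9.22746 half-year periods.
In years: 9.22746 / 2 = 4.61373 years.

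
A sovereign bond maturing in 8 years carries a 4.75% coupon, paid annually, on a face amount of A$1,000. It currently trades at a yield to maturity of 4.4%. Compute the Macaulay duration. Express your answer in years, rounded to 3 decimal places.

Periodic yield y = 0.044. Discount each cash flow and weight by its year:
  t   CF        PV=CF/(1+0.044)^t    t·PV
  1        47.50        45.4981        45.4981
  2        47.50        43.5805        87.1611
  3        47.50        41.7438       125.2314
  4        47.50        39.9845       159.9380
  5        47.50        38.2993       191.4966
  6        47.50        36.6852       220.1111
  7        47.50        35.1391       245.9734
  8     1,047.50       742.2497     5,937.9978
  Σ                  1,023.1802     7,013.4074
Price P = Σ PV = 1,023.1802.
Macaulay duration = Σ(t·PV) / P = 7,013.4074 / 1,023.1802 = 6.85452 years.

6.855 years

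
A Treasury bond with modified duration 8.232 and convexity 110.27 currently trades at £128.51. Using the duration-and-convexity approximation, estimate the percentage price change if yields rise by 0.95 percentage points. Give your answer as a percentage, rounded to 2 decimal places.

-7.32%

Duration effect: -D_mod·Δy = -8.232 × (+0.0095) = -0.078204
Convexity effect: ½·C·(Δy)² = 0.5 × 110.27 × (0.0095)² = +0.00497593375
ΔP/P ≈ -0.078204 + 0.00497593375 = -0.07322806625
= -7.322806625%.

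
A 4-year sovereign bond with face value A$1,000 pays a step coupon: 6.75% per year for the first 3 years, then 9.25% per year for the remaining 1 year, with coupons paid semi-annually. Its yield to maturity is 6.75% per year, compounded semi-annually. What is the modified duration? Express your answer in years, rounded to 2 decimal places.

3.46 years

Periodic yield y = 0.03375. First find Macaulay duration:
  t   CF        PV=CF/(1+0.03375)^t    t·PV
  1        33.75        32.6481        32.6481
  2        33.75        31.5822        63.1645
  3        33.75        30.5511        91.6534
  4        33.75        29.5537       118.2148
  5        33.75        28.5888       142.9441
  6        33.75        27.6554       165.9327
  7        46.25        36.6609       256.6263
  8     1,046.25       802.2529     6,418.0231
  Σ                  1,019.4932     7,289.2068
P = 1,019.4932; Macaulay duration = 7,289.2068 / 1,019.4932 = 7.14983 half-year periods = 3.57492 years.
Modified duration = D_Mac / (1 + y) = 3.57492 / 1.03375 = 3.45820 years.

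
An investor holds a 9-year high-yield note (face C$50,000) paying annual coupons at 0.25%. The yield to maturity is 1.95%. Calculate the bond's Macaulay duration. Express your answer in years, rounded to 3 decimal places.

Periodic yield y = 0.0195. Discount each cash flow and weight by its year:
  t   CF        PV=CF/(1+0.0195)^t    t·PV
  1       125.00       122.6091       122.6091
  2       125.00       120.2640       240.5279
  3       125.00       117.9637       353.8910
  4       125.00       115.7074       462.8296
  5       125.00       113.4943       567.4713
  6       125.00       111.3234       667.9407
  7       125.00       109.1942       764.3591
  8       125.00       107.1056       856.8448
  9    50,125.00    42,127.8519   379,150.6667
  Σ                 43,045.5135   383,187.1402
Price P = Σ PV = 43,045.5135.
Macaulay duration = Σ(t·PV) / P = 383,187.1402 / 43,045.5135 = 8.90191 years.

8.902 years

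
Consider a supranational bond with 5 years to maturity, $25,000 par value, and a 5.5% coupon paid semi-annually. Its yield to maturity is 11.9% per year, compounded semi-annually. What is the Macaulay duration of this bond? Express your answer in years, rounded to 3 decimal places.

4.339 years

Periodic yield y = 0.0595. Discount each cash flow and weight by its period:
  t   CF        PV=CF/(1+0.0595)^t    t·PV
  1       687.50       648.8910       648.8910
  2       687.50       612.4502     1,224.9004
  3       687.50       578.0559     1,734.1676
  4       687.50       545.5931     2,182.3723
  5       687.50       514.9534     2,574.7668
  6       687.50       486.0343     2,916.2059
  7       687.50       458.7393     3,211.1753
  8       687.50       432.9772     3,463.8175
  9       687.50       408.6618     3,677.9563
  10   25,687.50    14,411.6010   144,116.0097
  Σ                 19,097.9571   165,750.2628
Price P = Σ PV = 19,097.9571.
Macaulay duration = Σ(t·PV) / P = 165,750.2628 / 19,097.9571 = 8.67895 half-year periods.
In years: 8.67895 / 2 = 4.33948 years.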